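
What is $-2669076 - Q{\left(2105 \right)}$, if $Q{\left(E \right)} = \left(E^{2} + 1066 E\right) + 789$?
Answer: $-9344820$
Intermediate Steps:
$Q{\left(E \right)} = 789 + E^{2} + 1066 E$
$-2669076 - Q{\left(2105 \right)} = -2669076 - \left(789 + 2105^{2} + 1066 \cdot 2105\right) = -2669076 - \left(789 + 4431025 + 2243930\right) = -2669076 - 6675744 = -9344820$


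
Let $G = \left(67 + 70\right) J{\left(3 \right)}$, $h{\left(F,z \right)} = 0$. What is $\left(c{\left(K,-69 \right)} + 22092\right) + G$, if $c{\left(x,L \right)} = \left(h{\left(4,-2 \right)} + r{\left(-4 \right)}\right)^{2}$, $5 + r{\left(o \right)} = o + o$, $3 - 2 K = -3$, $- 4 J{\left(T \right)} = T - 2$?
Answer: $\frac{88907}{4} \approx 22227.0$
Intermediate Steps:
$J{\left(T \right)} = \frac{1}{2} - \frac{T}{4}$ ($J{\left(T \right)} = - \frac{T - 2}{4} = - \frac{-2 + T}{4} = \frac{1}{2} - \frac{T}{4}$)
$K = 3$ ($K = \frac{3}{2} - - \frac{3}{2} = \frac{3}{2} + \frac{3}{2} = 3$)
$r{\left(o \right)} = -5 + 2 o$ ($r{\left(o \right)} = -5 + \left(o + o\right) = -5 + 2 o$)
$G = - \frac{137}{4}$ ($G = \left(67 + 70\right) \left(\frac{1}{2} - \frac{3}{4}\right) = 137 \left(\frac{1}{2} - \frac{3}{4}\right) = 137 \left(- \frac{1}{4}\right) = - \frac{137}{4} \approx -34.25$)
$c{\left(x,L \right)} = 169$ ($c{\left(x,L \right)} = \left(0 + \left(-5 + 2 \left(-4\right)\right)\right)^{2} = \left(0 - 13\right)^{2} = \left(-13\right)^{2} = 169$)
$\left(c{\left(K,-69 \right)} + 22092\right) + G = \left(169 + 22092\right) - \frac{137}{4} = 22261 - \frac{137}{4} = \frac{88907}{4}$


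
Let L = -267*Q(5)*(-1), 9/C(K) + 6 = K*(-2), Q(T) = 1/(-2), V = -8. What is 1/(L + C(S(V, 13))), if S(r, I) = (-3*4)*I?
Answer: -17/2269 ≈ -0.0074923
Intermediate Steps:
S(r, I) = -12*I
Q(T) = -1/2
C(K) = 9/(-6 - 2*K) (C(K) = 9/(-6 + K*(-2)) = 9/(-6 - 2*K))
L = -267/2 (L = -(-267)*(-1)/2 = -267*1/2 = -267/2 ≈ -133.50)
1/(L + C(S(V, 13))) = 1/(-267/2 - 9/(6 + 2*(-12*13))) = 1/(-267/2 - 9/(6 + 2*(-156))) = 1/(-267/2 - 9/(6 - 312)) = 1/(-267/2 - 9/(-306)) = 1/(-267/2 - 9*(-1/306)) = 1/(-267/2 + 1/34) = 1/(-2269/17) = -17/2269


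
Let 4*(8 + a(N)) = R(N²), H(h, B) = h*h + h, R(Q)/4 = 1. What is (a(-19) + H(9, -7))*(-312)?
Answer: -25896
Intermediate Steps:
R(Q) = 4 (R(Q) = 4*1 = 4)
H(h, B) = h + h² (H(h, B) = h² + h = h + h²)
a(N) = -7 (a(N) = -8 + (¼)*4 = -8 + 1 = -7)
(a(-19) + H(9, -7))*(-312) = (-7 + 9*(1 + 9))*(-312) = (-7 + 9*10)*(-312) = (-7 + 90)*(-312) = 83*(-312) = -25896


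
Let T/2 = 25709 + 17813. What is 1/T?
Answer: 1/87044 ≈ 1.1488e-5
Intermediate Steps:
T = 87044 (T = 2*(25709 + 17813) = 2*43522 = 87044)
1/T = 1/87044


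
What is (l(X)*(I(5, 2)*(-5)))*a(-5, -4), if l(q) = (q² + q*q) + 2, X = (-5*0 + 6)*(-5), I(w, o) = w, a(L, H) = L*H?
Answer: -901000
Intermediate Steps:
a(L, H) = H*L
X = -30 (X = (0 + 6)*(-5) = 6*(-5) = -30)
l(q) = 2 + 2*q² (l(q) = (q² + q²) + 2 = 2*q² + 2 = 2 + 2*q²)
(l(X)*(I(5, 2)*(-5)))*a(-5, -4) = ((2 + 2*(-30)²)*(5*(-5)))*(-4*(-5)) = ((2 + 2*900)*(-25))*20 = ((2 + 1800)*(-25))*20 = (1802*(-25))*20 = -45050*20 = -901000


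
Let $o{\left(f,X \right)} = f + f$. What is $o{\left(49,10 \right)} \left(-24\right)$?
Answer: $-2352$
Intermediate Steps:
$o{\left(f,X \right)} = 2 f$
$o{\left(49,10 \right)} \left(-24\right) = 2 \cdot 49 \left(-24\right) = 98 \left(-24\right) = -2352$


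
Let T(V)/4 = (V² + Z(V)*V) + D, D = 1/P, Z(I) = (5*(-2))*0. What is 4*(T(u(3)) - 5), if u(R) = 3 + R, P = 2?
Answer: 564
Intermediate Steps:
Z(I) = 0 (Z(I) = -10*0 = 0)
D = ½ (D = 1/2 = ½ ≈ 0.50000)
T(V) = 2 + 4*V² (T(V) = 4*((V² + 0*V) + ½) = 4*((V² + 0) + ½) = 4*(V² + ½) = 4*(½ + V²) = 2 + 4*V²)
4*(T(u(3)) - 5) = 4*((2 + 4*(3 + 3)²) - 5) = 4*((2 + 4*6²) - 5) = 4*((2 + 4*36) - 5) = 4*((2 + 144) - 5) = 4*(146 - 5) = 4*141 = 564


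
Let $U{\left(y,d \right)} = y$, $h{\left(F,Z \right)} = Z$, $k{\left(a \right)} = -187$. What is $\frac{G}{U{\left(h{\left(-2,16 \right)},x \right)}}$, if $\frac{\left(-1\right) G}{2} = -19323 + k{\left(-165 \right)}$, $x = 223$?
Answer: $\frac{9755}{4} \approx 2438.8$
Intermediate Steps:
$G = 39020$ ($G = - 2 \left(-19323 - 187\right) = \left(-2\right) \left(-19510\right) = 39020$)
$\frac{G}{U{\left(h{\left(-2,16 \right)},x \right)}} = \frac{39020}{16} = 39020 \cdot \frac{1}{16} = \frac{9755}{4}$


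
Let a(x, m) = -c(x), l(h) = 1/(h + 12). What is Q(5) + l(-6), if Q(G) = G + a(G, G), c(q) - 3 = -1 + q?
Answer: -11/6 ≈ -1.8333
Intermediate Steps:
l(h) = 1/(12 + h)
c(q) = 2 + q (c(q) = 3 + (-1 + q) = 2 + q)
a(x, m) = -2 - x (a(x, m) = -(2 + x) = -2 - x)
Q(G) = -2 (Q(G) = G + (-2 - G) = -2)
Q(5) + l(-6) = -2 + 1/(12 - 6) = -2 + 1/6 = -11/6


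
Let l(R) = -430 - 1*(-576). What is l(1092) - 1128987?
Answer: -1128841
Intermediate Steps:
l(R) = 146 (l(R) = -430 + 576 = 146)
l(1092) - 1128987 = 146 - 1128987 = -1128841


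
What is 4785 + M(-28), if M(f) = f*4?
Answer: 4673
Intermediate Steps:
M(f) = 4*f
4785 + M(-28) = 4785 + 4*(-28) = 4785 - 112 = 4673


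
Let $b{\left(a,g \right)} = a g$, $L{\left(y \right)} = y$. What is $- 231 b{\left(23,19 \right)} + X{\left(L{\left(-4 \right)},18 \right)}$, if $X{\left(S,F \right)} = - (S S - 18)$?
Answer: $-100945$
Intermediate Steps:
$X{\left(S,F \right)} = 18 - S^{2}$ ($X{\left(S,F \right)} = - (S^{2} - 18) = - (-18 + S^{2}) = 18 - S^{2}$)
$- 231 b{\left(23,19 \right)} + X{\left(L{\left(-4 \right)},18 \right)} = - 231 \cdot 23 \cdot 19 + \left(18 - \left(-4\right)^{2}\right) = \left(-231\right) 437 + \left(18 - 16\right) = -100947 + \left(18 - 16\right) = -100947 + 2 = -100945$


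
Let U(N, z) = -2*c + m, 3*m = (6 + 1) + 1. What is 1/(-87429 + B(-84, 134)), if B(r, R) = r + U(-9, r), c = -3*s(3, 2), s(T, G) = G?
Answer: -3/262495 ≈ -1.1429e-5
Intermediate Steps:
c = -6 (c = -3*2 = -6)
m = 8/3 (m = ((6 + 1) + 1)/3 = (7 + 1)/3 = (⅓)*8 = 8/3 ≈ 2.6667)
U(N, z) = 44/3 (U(N, z) = -2*(-6) + 8/3 = 12 + 8/3 = 44/3)
B(r, R) = 44/3 + r (B(r, R) = r + 44/3 = 44/3 + r)
1/(-87429 + B(-84, 134)) = 1/(-87429 + (44/3 - 84)) = 1/(-87429 - 208/3) = 1/(-262495/3) = -3/262495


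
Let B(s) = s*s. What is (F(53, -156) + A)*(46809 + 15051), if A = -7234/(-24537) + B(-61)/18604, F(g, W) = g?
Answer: 125883347078335/38040529 ≈ 3.3092e+6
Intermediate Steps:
B(s) = s²
A = 225883513/456486348 (A = -7234/(-24537) + (-61)²/18604 = -7234*(-1/24537) + 3721*(1/18604) = 7234/24537 + 3721/18604 = 225883513/456486348 ≈ 0.49483)
(F(53, -156) + A)*(46809 + 15051) = (53 + 225883513/456486348)*(46809 + 15051) = (24419659957/456486348)*61860 = 125883347078335/38040529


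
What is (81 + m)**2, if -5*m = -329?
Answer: 538756/25 ≈ 21550.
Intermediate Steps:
m = 329/5 (m = -1/5*(-329) = 329/5 ≈ 65.800)
(81 + m)**2 = (81 + 329/5)**2 = (734/5)**2 = 538756/25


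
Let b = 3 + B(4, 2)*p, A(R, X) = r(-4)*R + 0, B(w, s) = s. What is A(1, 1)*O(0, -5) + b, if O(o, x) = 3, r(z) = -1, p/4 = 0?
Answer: 0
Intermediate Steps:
p = 0 (p = 4*0 = 0)
A(R, X) = -R (A(R, X) = -R + 0 = -R)
b = 3 (b = 3 + 2*0 = 3 + 0 = 3)
A(1, 1)*O(0, -5) + b = -1*1*3 + 3 = -1*3 + 3 = -3 + 3 = 0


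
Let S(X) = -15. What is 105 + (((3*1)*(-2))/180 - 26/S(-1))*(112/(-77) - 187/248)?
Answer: 552395/5456 ≈ 101.25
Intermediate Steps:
105 + (((3*1)*(-2))/180 - 26/S(-1))*(112/(-77) - 187/248) = 105 + (((3*1)*(-2))/180 - 26/(-15))*(112/(-77) - 187/248) = 105 + ((3*(-2))*(1/180) - 26*(-1/15))*(112*(-1/77) - 187*1/248) = 105 + (-6*1/180 + 26/15)*(-16/11 - 187/248) = 105 + (-1/30 + 26/15)*(-6025/2728) = 105 + (17/10)*(-6025/2728) = 105 - 20485/5456 = 552395/5456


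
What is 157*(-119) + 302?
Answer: -18381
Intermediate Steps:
157*(-119) + 302 = -18683 + 302 = -18381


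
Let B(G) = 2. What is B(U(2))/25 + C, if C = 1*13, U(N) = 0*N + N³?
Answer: 327/25 ≈ 13.080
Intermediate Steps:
U(N) = N³ (U(N) = 0 + N³ = N³)
C = 13
B(U(2))/25 + C = 2/25 + 13 = 327/25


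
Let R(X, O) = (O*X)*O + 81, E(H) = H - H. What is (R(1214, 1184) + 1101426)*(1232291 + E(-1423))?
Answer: 2098535739127081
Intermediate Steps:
E(H) = 0
R(X, O) = 81 + X*O² (R(X, O) = X*O² + 81 = 81 + X*O²)
(R(1214, 1184) + 1101426)*(1232291 + E(-1423)) = ((81 + 1214*1184²) + 1101426)*(1232291 + 0) = ((81 + 1214*1401856) + 1101426)*1232291 = ((81 + 1701853184) + 1101426)*1232291 = (1701853265 + 1101426)*1232291 = 1702954691*1232291 = 2098535739127081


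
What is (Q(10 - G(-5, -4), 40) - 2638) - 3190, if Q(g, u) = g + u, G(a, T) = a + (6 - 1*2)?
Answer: -5777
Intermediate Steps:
G(a, T) = 4 + a (G(a, T) = a + (6 - 2) = a + 4 = 4 + a)
(Q(10 - G(-5, -4), 40) - 2638) - 3190 = (((10 - (4 - 5)) + 40) - 2638) - 3190 = (((10 - 1*(-1)) + 40) - 2638) - 3190 = (((10 + 1) + 40) - 2638) - 3190 = ((11 + 40) - 2638) - 3190 = (51 - 2638) - 3190 = -2587 - 3190 = -5777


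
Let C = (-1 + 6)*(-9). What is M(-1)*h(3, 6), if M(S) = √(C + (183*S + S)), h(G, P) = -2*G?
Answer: -6*I*√229 ≈ -90.797*I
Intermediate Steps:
C = -45 (C = 5*(-9) = -45)
M(S) = √(-45 + 184*S) (M(S) = √(-45 + (183*S + S)) = √(-45 + 184*S))
M(-1)*h(3, 6) = √(-45 + 184*(-1))*(-2*3) = √(-45 - 184)*(-6) = √(-229)*(-6) = (I*√229)*(-6) = -6*I*√229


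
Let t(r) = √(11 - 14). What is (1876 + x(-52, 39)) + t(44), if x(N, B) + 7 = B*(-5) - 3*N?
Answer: 1830 + I*√3 ≈ 1830.0 + 1.732*I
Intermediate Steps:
x(N, B) = -7 - 5*B - 3*N (x(N, B) = -7 + (B*(-5) - 3*N) = -7 + (-5*B - 3*N) = -7 - 5*B - 3*N)
t(r) = I*√3 (t(r) = √(-3) = I*√3)
(1876 + x(-52, 39)) + t(44) = (1876 + (-7 - 5*39 - 3*(-52))) + I*√3 = (1876 + (-7 - 195 + 156)) + I*√3 = (1876 - 46) + I*√3 = 1830 + I*√3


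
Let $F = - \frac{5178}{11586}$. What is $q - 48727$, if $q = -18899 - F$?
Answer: $- \frac{130584943}{1931} \approx -67626.0$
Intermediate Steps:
$F = - \frac{863}{1931}$ ($F = \left(-5178\right) \frac{1}{11586} = - \frac{863}{1931} \approx -0.44692$)
$q = - \frac{36493106}{1931}$ ($q = -18899 - - \frac{863}{1931} = -18899 + \frac{863}{1931} = - \frac{36493106}{1931} \approx -18899.0$)
$q - 48727 = - \frac{36493106}{1931} - 48727 = - \frac{130584943}{1931}$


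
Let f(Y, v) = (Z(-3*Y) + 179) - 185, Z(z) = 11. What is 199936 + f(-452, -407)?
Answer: 199941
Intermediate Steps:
f(Y, v) = 5 (f(Y, v) = (11 + 179) - 185 = 190 - 185 = 5)
199936 + f(-452, -407) = 199936 + 5 = 199941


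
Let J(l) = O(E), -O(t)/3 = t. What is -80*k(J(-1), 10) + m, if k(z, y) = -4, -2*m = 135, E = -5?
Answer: 505/2 ≈ 252.50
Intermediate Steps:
O(t) = -3*t
J(l) = 15 (J(l) = -3*(-5) = 15)
m = -135/2 (m = -½*135 = -135/2 ≈ -67.500)
-80*k(J(-1), 10) + m = -80*(-4) - 135/2 = 320 - 135/2 = 505/2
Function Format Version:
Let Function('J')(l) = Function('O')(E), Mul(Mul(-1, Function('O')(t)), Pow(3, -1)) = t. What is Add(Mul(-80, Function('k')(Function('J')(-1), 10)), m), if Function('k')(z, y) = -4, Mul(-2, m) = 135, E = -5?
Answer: Rational(505, 2) ≈ 252.50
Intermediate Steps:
Function('O')(t) = Mul(-3, t)
Function('J')(l) = 15 (Function('J')(l) = Mul(-3, -5) = 15)
m = Rational(-135, 2) (m = Mul(Rational(-1, 2), 135) = Rational(-135, 2) ≈ -67.500)
Add(Mul(-80, Function('k')(Function('J')(-1), 10)), m) = Add(Mul(-80, -4), Rational(-135, 2)) = Add(320, Rational(-135, 2)) = Rational(505, 2)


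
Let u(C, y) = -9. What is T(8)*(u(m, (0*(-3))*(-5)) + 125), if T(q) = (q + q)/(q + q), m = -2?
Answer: 116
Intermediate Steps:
T(q) = 1 (T(q) = (2*q)/((2*q)) = (2*q)*(1/(2*q)) = 1)
T(8)*(u(m, (0*(-3))*(-5)) + 125) = 1*(-9 + 125) = 1*116 = 116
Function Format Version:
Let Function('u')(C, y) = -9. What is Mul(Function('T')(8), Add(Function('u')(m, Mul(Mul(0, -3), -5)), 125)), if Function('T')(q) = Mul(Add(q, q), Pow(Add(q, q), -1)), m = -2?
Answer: 116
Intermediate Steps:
Function('T')(q) = 1 (Function('T')(q) = Mul(Mul(2, q), Pow(Mul(2, q), -1)) = Mul(Mul(2, q), Mul(Rational(1, 2), Pow(q, -1))) = 1)
Mul(Function('T')(8), Add(Function('u')(m, Mul(Mul(0, -3), -5)), 125)) = Mul(1, Add(-9, 125)) = Mul(1, 116) = 116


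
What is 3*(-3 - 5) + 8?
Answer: -16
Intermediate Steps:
3*(-3 - 5) + 8 = 3*(-8) + 8 = -24 + 8 = -16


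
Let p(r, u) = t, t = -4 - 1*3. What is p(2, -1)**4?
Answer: 2401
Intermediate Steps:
t = -7 (t = -4 - 3 = -7)
p(r, u) = -7
p(2, -1)**4 = (-7)**4 = 2401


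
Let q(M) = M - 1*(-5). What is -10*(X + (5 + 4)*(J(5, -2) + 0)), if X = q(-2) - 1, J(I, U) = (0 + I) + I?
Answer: -920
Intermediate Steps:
q(M) = 5 + M (q(M) = M + 5 = 5 + M)
J(I, U) = 2*I (J(I, U) = I + I = 2*I)
X = 2 (X = (5 - 2) - 1 = 3 - 1 = 2)
-10*(X + (5 + 4)*(J(5, -2) + 0)) = -10*(2 + (5 + 4)*(2*5 + 0)) = -10*(2 + 9*(10 + 0)) = -10*(2 + 9*10) = -10*(2 + 90) = -10*92 = -920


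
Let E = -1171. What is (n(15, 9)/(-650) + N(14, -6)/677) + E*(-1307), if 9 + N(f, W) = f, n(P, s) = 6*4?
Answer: 336747595926/220025 ≈ 1.5305e+6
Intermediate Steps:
n(P, s) = 24
N(f, W) = -9 + f
(n(15, 9)/(-650) + N(14, -6)/677) + E*(-1307) = (24/(-650) + (-9 + 14)/677) - 1171*(-1307) = (24*(-1/650) + 5*(1/677)) + 1530497 = (-12/325 + 5/677) + 1530497 = -6499/220025 + 1530497 = 336747595926/220025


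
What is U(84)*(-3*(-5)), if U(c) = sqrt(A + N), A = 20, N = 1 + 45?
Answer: 15*sqrt(66) ≈ 121.86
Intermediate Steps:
N = 46
U(c) = sqrt(66) (U(c) = sqrt(20 + 46) = sqrt(66))
U(84)*(-3*(-5)) = sqrt(66)*(-3*(-5)) = sqrt(66)*15 = 15*sqrt(66)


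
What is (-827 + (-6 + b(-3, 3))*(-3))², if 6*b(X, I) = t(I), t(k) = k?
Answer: 2627641/4 ≈ 6.5691e+5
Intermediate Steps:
b(X, I) = I/6
(-827 + (-6 + b(-3, 3))*(-3))² = (-827 + (-6 + (⅙)*3)*(-3))² = (-827 + (-6 + ½)*(-3))² = (-827 - 11/2*(-3))² = (-827 + 33/2)² = (-1621/2)² = 2627641/4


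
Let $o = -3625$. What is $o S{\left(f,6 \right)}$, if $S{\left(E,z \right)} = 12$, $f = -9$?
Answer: $-43500$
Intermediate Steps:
$o S{\left(f,6 \right)} = \left(-3625\right) 12 = -43500$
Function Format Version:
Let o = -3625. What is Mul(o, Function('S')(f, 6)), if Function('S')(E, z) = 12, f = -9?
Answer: -43500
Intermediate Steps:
Mul(o, Function('S')(f, 6)) = Mul(-3625, 12) = -43500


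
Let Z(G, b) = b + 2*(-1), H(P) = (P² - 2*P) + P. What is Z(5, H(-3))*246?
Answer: 2460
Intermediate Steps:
H(P) = P² - P
Z(G, b) = -2 + b (Z(G, b) = b - 2 = -2 + b)
Z(5, H(-3))*246 = (-2 - 3*(-1 - 3))*246 = (-2 - 3*(-4))*246 = (-2 + 12)*246 = 10*246 = 2460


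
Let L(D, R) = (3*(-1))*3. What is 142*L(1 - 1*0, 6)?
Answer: -1278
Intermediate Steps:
L(D, R) = -9 (L(D, R) = -3*3 = -9)
142*L(1 - 1*0, 6) = 142*(-9) = -1278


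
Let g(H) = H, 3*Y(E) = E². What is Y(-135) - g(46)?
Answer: 6029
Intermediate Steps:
Y(E) = E²/3
Y(-135) - g(46) = (⅓)*(-135)² - 1*46 = (⅓)*18225 - 46 = 6075 - 46 = 6029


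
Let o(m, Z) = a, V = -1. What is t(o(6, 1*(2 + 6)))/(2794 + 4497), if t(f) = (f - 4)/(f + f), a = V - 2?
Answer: 7/43746 ≈ 0.00016001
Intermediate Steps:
a = -3 (a = -1 - 2 = -3)
o(m, Z) = -3
t(f) = (-4 + f)/(2*f) (t(f) = (-4 + f)/((2*f)) = (-4 + f)*(1/(2*f)) = (-4 + f)/(2*f))
t(o(6, 1*(2 + 6)))/(2794 + 4497) = ((½)*(-4 - 3)/(-3))/(2794 + 4497) = ((½)*(-⅓)*(-7))/7291 = (1/7291)*(7/6) = 7/43746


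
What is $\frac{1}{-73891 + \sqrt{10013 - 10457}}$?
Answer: $- \frac{73891}{5459880325} - \frac{2 i \sqrt{111}}{5459880325} \approx -1.3533 \cdot 10^{-5} - 3.8593 \cdot 10^{-9} i$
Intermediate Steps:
$\frac{1}{-73891 + \sqrt{10013 - 10457}} = \frac{1}{-73891 + \sqrt{-444}} = \frac{1}{-73891 + 2 i \sqrt{111}}$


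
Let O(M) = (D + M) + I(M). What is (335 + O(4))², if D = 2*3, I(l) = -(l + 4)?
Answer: 113569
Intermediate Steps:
I(l) = -4 - l (I(l) = -(4 + l) = -4 - l)
D = 6
O(M) = 2 (O(M) = (6 + M) + (-4 - M) = 2)
(335 + O(4))² = (335 + 2)² = 337² = 113569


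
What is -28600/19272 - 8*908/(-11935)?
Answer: -2288059/2613765 ≈ -0.87539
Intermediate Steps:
-28600/19272 - 8*908/(-11935) = -28600*1/19272 - 7264*(-1/11935) = -325/219 + 7264/11935 = -2288059/2613765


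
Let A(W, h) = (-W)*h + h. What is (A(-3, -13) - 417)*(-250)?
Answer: 117250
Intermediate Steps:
A(W, h) = h - W*h (A(W, h) = -W*h + h = h - W*h)
(A(-3, -13) - 417)*(-250) = (-13*(1 - 1*(-3)) - 417)*(-250) = (-13*(1 + 3) - 417)*(-250) = (-13*4 - 417)*(-250) = (-52 - 417)*(-250) = -469*(-250) = 117250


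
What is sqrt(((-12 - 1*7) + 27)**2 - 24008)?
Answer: 2*I*sqrt(5986) ≈ 154.74*I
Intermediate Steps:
sqrt(((-12 - 1*7) + 27)**2 - 24008) = sqrt(((-12 - 7) + 27)**2 - 24008) = sqrt((-19 + 27)**2 - 24008) = sqrt(8**2 - 24008) = sqrt(64 - 24008) = sqrt(-23944) = 2*I*sqrt(5986)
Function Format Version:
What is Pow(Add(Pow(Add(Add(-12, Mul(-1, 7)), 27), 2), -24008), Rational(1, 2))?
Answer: Mul(2, I, Pow(5986, Rational(1, 2))) ≈ Mul(154.74, I)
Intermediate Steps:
Pow(Add(Pow(Add(Add(-12, Mul(-1, 7)), 27), 2), -24008), Rational(1, 2)) = Pow(Add(Pow(Add(Add(-12, -7), 27), 2), -24008), Rational(1, 2)) = Pow(Add(Pow(Add(-19, 27), 2), -24008), Rational(1, 2)) = Pow(Add(Pow(8, 2), -24008), Rational(1, 2)) = Pow(Add(64, -24008), Rational(1, 2)) = Pow(-23944, Rational(1, 2)) = Mul(2, I, Pow(5986, Rational(1, 2)))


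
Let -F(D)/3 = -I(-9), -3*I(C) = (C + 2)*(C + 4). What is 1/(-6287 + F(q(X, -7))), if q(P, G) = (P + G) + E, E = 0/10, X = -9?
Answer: -1/6322 ≈ -0.00015818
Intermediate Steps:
I(C) = -(2 + C)*(4 + C)/3 (I(C) = -(C + 2)*(C + 4)/3 = -(2 + C)*(4 + C)/3)
E = 0 (E = 0*(⅒) = 0)
q(P, G) = G + P (q(P, G) = (P + G) + 0 = (G + P) + 0 = G + P)
F(D) = -35 (F(D) = -(-3)*(-8/3 - 2*(-9) - ⅓*(-9)²) = -(-3)*(-8/3 + 18 - ⅓*81) = -(-3)*(-8/3 + 18 - 27) = -(-3)*(-35)/3 = -3*35/3 = -35)
1/(-6287 + F(q(X, -7))) = 1/(-6287 - 35) = 1/(-6322) = -1/6322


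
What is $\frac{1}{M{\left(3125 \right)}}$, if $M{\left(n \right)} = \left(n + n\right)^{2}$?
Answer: $\frac{1}{39062500} \approx 2.56 \cdot 10^{-8}$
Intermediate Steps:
$M{\left(n \right)} = 4 n^{2}$ ($M{\left(n \right)} = \left(2 n\right)^{2} = 4 n^{2}$)
$\frac{1}{M{\left(3125 \right)}} = \frac{1}{4 \cdot 3125^{2}} = \frac{1}{4 \cdot 9765625} = \frac{1}{39062500}$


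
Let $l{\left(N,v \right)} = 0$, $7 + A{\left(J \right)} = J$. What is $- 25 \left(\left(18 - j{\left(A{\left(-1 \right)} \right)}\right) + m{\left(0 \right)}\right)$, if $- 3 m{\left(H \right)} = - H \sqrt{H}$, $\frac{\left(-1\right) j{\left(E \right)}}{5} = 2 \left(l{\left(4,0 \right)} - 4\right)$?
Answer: $550$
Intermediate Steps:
$A{\left(J \right)} = -7 + J$
$j{\left(E \right)} = 40$ ($j{\left(E \right)} = - 5 \cdot 2 \left(0 - 4\right) = - 5 \cdot 2 \left(-4\right) = \left(-5\right) \left(-8\right) = 40$)
$m{\left(H \right)} = \frac{H^{\frac{3}{2}}}{3}$ ($m{\left(H \right)} = - \frac{- H \sqrt{H}}{3} = - \frac{\left(-1\right) H^{\frac{3}{2}}}{3} = \frac{H^{\frac{3}{2}}}{3}$)
$- 25 \left(\left(18 - j{\left(A{\left(-1 \right)} \right)}\right) + m{\left(0 \right)}\right) = - 25 \left(\left(18 - 40\right) + \frac{0^{\frac{3}{2}}}{3}\right) = - 25 \left(\left(18 - 40\right) + \frac{1}{3} \cdot 0\right) = - 25 \left(-22 + 0\right) = \left(-25\right) \left(-22\right) = 550$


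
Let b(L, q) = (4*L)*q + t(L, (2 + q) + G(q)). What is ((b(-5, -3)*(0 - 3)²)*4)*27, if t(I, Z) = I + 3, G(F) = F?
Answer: 56376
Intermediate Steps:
t(I, Z) = 3 + I
b(L, q) = 3 + L + 4*L*q (b(L, q) = (4*L)*q + (3 + L) = 4*L*q + (3 + L) = 3 + L + 4*L*q)
((b(-5, -3)*(0 - 3)²)*4)*27 = (((3 - 5 + 4*(-5)*(-3))*(0 - 3)²)*4)*27 = (((3 - 5 + 60)*(-3)²)*4)*27 = ((58*9)*4)*27 = (522*4)*27 = 2088*27 = 56376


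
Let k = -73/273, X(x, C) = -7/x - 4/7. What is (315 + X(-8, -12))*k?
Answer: -1288961/15288 ≈ -84.312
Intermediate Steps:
X(x, C) = -4/7 - 7/x (X(x, C) = -7/x - 4*1/7 = -7/x - 4/7 = -4/7 - 7/x)
k = -73/273 (k = -73*1/273 = -73/273 ≈ -0.26740)
(315 + X(-8, -12))*k = (315 + (-4/7 - 7/(-8)))*(-73/273) = (315 + (-4/7 - 7*(-1/8)))*(-73/273) = (315 + (-4/7 + 7/8))*(-73/273) = (315 + 17/56)*(-73/273) = (17657/56)*(-73/273) = -1288961/15288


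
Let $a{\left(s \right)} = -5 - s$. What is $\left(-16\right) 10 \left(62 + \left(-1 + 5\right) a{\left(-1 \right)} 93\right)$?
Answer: $228160$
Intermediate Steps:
$\left(-16\right) 10 \left(62 + \left(-1 + 5\right) a{\left(-1 \right)} 93\right) = \left(-16\right) 10 \left(62 + \left(-1 + 5\right) \left(-5 - -1\right) 93\right) = - 160 \left(62 + 4 \left(-5 + 1\right) 93\right) = - 160 \left(62 + 4 \left(-4\right) 93\right) = - 160 \left(62 - 1488\right) = \left(-160\right) \left(-1426\right) = 228160$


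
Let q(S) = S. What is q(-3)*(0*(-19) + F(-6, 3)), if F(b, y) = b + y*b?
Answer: 72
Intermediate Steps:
F(b, y) = b + b*y
q(-3)*(0*(-19) + F(-6, 3)) = -3*(0*(-19) - 6*(1 + 3)) = -3*(0 - 6*4) = -3*(0 - 24) = -3*(-24) = 72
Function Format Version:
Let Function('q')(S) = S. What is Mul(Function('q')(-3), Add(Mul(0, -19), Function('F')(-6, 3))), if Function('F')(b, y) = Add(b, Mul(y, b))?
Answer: 72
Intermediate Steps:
Function('F')(b, y) = Add(b, Mul(b, y))
Mul(Function('q')(-3), Add(Mul(0, -19), Function('F')(-6, 3))) = Mul(-3, Add(Mul(0, -19), Mul(-6, Add(1, 3)))) = Mul(-3, Add(0, Mul(-6, 4))) = Mul(-3, Add(0, -24)) = Mul(-3, -24) = 72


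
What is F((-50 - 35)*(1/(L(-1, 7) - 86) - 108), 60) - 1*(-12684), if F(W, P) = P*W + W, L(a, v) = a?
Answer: 49826953/87 ≈ 5.7272e+5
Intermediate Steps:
F(W, P) = W + P*W
F((-50 - 35)*(1/(L(-1, 7) - 86) - 108), 60) - 1*(-12684) = ((-50 - 35)*(1/(-1 - 86) - 108))*(1 + 60) - 1*(-12684) = -85*(1/(-87) - 108)*61 + 12684 = -85*(-1/87 - 108)*61 + 12684 = -85*(-9397/87)*61 + 12684 = (798745/87)*61 + 12684 = 48723445/87 + 12684 = 49826953/87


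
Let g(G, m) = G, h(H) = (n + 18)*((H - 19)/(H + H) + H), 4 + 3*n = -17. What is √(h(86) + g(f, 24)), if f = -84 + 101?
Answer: √7154039/86 ≈ 31.101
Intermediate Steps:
n = -7 (n = -4/3 + (⅓)*(-17) = -4/3 - 17/3 = -7)
f = 17
h(H) = 11*H + 11*(-19 + H)/(2*H) (h(H) = (-7 + 18)*((H - 19)/(H + H) + H) = 11*((-19 + H)/((2*H)) + H) = 11*((-19 + H)*(1/(2*H)) + H) = 11*((-19 + H)/(2*H) + H) = 11*(H + (-19 + H)/(2*H)) = 11*H + 11*(-19 + H)/(2*H))
√(h(86) + g(f, 24)) = √((11/2 + 11*86 - 209/2/86) + 17) = √((11/2 + 946 - 209/2*1/86) + 17) = √((11/2 + 946 - 209/172) + 17) = √(163449/172 + 17) = √(166373/172) = √7154039/86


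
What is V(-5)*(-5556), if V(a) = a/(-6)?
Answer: -4630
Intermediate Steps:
V(a) = -a/6 (V(a) = a*(-⅙) = -a/6)
V(-5)*(-5556) = -⅙*(-5)*(-5556) = (⅚)*(-5556) = -4630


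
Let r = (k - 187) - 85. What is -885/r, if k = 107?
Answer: 59/11 ≈ 5.3636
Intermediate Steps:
r = -165 (r = (107 - 187) - 85 = -80 - 85 = -165)
-885/r = -885/(-165) = -885*(-1/165) = 59/11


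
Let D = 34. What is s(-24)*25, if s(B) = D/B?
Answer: -425/12 ≈ -35.417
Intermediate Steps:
s(B) = 34/B
s(-24)*25 = (34/(-24))*25 = (34*(-1/24))*25 = -17/12*25 = -425/12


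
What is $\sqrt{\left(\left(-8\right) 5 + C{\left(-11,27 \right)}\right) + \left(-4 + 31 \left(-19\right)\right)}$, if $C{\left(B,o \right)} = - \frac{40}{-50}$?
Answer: $\frac{i \sqrt{15805}}{5} \approx 25.144 i$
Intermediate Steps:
$C{\left(B,o \right)} = \frac{4}{5}$ ($C{\left(B,o \right)} = \left(-40\right) \left(- \frac{1}{50}\right) = \frac{4}{5}$)
$\sqrt{\left(\left(-8\right) 5 + C{\left(-11,27 \right)}\right) + \left(-4 + 31 \left(-19\right)\right)} = \sqrt{\left(\left(-8\right) 5 + \frac{4}{5}\right) + \left(-4 + 31 \left(-19\right)\right)} = \sqrt{\left(-40 + \frac{4}{5}\right) - 593} = \sqrt{- \frac{196}{5} - 593} = \sqrt{- \frac{3161}{5}} = \frac{i \sqrt{15805}}{5}$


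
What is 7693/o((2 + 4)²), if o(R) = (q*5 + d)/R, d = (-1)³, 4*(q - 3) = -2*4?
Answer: 69237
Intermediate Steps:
q = 1 (q = 3 + (-2*4)/4 = 3 + (¼)*(-8) = 3 - 2 = 1)
d = -1
o(R) = 4/R (o(R) = (1*5 - 1)/R = (5 - 1)/R = 4/R)
7693/o((2 + 4)²) = 7693/((4/((2 + 4)²))) = 7693/((4/(6²))) = 7693/((4/36)) = 7693/((4*(1/36))) = 7693/(⅑) = 7693*9 = 69237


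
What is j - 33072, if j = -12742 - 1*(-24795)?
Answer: -21019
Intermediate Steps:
j = 12053 (j = -12742 + 24795 = 12053)
j - 33072 = 12053 - 33072 = -21019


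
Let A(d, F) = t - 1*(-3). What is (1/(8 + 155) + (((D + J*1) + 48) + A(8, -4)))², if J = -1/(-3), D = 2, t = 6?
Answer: 841986289/239121 ≈ 3521.2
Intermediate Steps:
A(d, F) = 9 (A(d, F) = 6 - 1*(-3) = 6 + 3 = 9)
J = ⅓ (J = -1*(-⅓) = ⅓ ≈ 0.33333)
(1/(8 + 155) + (((D + J*1) + 48) + A(8, -4)))² = (1/(8 + 155) + (((2 + (⅓)*1) + 48) + 9))² = (1/163 + (((2 + ⅓) + 48) + 9))² = (1/163 + ((7/3 + 48) + 9))² = (1/163 + (151/3 + 9))² = (1/163 + 178/3)² = (29017/489)² = 841986289/239121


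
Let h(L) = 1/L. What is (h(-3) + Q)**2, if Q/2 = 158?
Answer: 896809/9 ≈ 99646.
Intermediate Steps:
Q = 316 (Q = 2*158 = 316)
(h(-3) + Q)**2 = (1/(-3) + 316)**2 = (-1/3 + 316)**2 = (947/3)**2 = 896809/9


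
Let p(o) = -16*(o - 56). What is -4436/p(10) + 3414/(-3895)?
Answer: -4947731/716680 ≈ -6.9037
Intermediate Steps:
p(o) = 896 - 16*o (p(o) = -16*(-56 + o) = 896 - 16*o)
-4436/p(10) + 3414/(-3895) = -4436/(896 - 16*10) + 3414/(-3895) = -4436/(896 - 160) + 3414*(-1/3895) = -4436/736 - 3414/3895 = -4436*1/736 - 3414/3895 = -1109/184 - 3414/3895 = -4947731/716680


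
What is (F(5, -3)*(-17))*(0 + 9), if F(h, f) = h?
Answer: -765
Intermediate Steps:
(F(5, -3)*(-17))*(0 + 9) = (5*(-17))*(0 + 9) = -85*9 = -765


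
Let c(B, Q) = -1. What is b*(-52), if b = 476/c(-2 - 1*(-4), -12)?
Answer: 24752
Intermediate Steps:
b = -476 (b = 476/(-1) = 476*(-1) = -476)
b*(-52) = -476*(-52) = 24752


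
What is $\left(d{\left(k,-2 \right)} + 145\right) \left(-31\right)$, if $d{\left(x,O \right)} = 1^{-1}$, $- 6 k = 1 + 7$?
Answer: $-4526$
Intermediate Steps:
$k = - \frac{4}{3}$ ($k = - \frac{1 + 7}{6} = \left(- \frac{1}{6}\right) 8 = - \frac{4}{3} \approx -1.3333$)
$d{\left(x,O \right)} = 1$
$\left(d{\left(k,-2 \right)} + 145\right) \left(-31\right) = \left(1 + 145\right) \left(-31\right) = 146 \left(-31\right) = -4526$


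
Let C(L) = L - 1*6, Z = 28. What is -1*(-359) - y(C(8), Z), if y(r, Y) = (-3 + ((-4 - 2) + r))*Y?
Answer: 555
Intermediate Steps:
C(L) = -6 + L (C(L) = L - 6 = -6 + L)
y(r, Y) = Y*(-9 + r) (y(r, Y) = (-3 + (-6 + r))*Y = (-9 + r)*Y = Y*(-9 + r))
-1*(-359) - y(C(8), Z) = -1*(-359) - 28*(-9 + (-6 + 8)) = 359 - 28*(-9 + 2) = 359 - 28*(-7) = 359 - 1*(-196) = 359 + 196 = 555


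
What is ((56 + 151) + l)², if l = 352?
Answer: 312481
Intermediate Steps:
((56 + 151) + l)² = ((56 + 151) + 352)² = (207 + 352)² = 559² = 312481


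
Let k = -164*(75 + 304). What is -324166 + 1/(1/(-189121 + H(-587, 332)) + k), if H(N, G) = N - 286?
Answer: -3828162867582784/11809267065 ≈ -3.2417e+5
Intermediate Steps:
k = -62156 (k = -164*379 = -62156)
H(N, G) = -286 + N
-324166 + 1/(1/(-189121 + H(-587, 332)) + k) = -324166 + 1/(1/(-189121 + (-286 - 587)) - 62156) = -324166 + 1/(1/(-189121 - 873) - 62156) = -324166 + 1/(1/(-189994) - 62156) = -324166 + 1/(-1/189994 - 62156) = -324166 + 1/(-11809267065/189994) = -324166 - 189994/11809267065 = -3828162867582784/11809267065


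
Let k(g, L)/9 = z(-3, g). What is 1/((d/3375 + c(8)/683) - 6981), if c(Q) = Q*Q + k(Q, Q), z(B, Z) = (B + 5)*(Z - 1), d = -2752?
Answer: -2305125/16093315991 ≈ -0.00014323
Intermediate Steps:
z(B, Z) = (-1 + Z)*(5 + B) (z(B, Z) = (5 + B)*(-1 + Z) = (-1 + Z)*(5 + B))
k(g, L) = -18 + 18*g (k(g, L) = 9*(-5 - 1*(-3) + 5*g - 3*g) = 9*(-5 + 3 + 5*g - 3*g) = 9*(-2 + 2*g) = -18 + 18*g)
c(Q) = -18 + Q² + 18*Q (c(Q) = Q*Q + (-18 + 18*Q) = Q² + (-18 + 18*Q) = -18 + Q² + 18*Q)
1/((d/3375 + c(8)/683) - 6981) = 1/((-2752/3375 + (-18 + 8² + 18*8)/683) - 6981) = 1/((-2752*1/3375 + (-18 + 64 + 144)*(1/683)) - 6981) = 1/((-2752/3375 + 190*(1/683)) - 6981) = 1/((-2752/3375 + 190/683) - 6981) = 1/(-1238366/2305125 - 6981) = 1/(-16093315991/2305125) = -2305125/16093315991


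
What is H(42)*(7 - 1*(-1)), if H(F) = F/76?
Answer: 84/19 ≈ 4.4211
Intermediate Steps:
H(F) = F/76 (H(F) = F*(1/76) = F/76)
H(42)*(7 - 1*(-1)) = ((1/76)*42)*(7 - 1*(-1)) = 21*(7 + 1)/38 = (21/38)*8 = 84/19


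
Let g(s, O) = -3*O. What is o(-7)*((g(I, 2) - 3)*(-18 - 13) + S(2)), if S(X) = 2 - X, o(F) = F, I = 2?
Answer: -1953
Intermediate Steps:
o(-7)*((g(I, 2) - 3)*(-18 - 13) + S(2)) = -7*((-3*2 - 3)*(-18 - 13) + (2 - 1*2)) = -7*((-6 - 3)*(-31) + (2 - 2)) = -7*(-9*(-31) + 0) = -7*(279 + 0) = -7*279 = -1953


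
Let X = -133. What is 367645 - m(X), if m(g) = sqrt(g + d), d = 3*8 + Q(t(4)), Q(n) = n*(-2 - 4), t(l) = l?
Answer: 367645 - I*sqrt(133) ≈ 3.6765e+5 - 11.533*I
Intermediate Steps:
Q(n) = -6*n (Q(n) = n*(-6) = -6*n)
d = 0 (d = 3*8 - 6*4 = 24 - 24 = 0)
m(g) = sqrt(g) (m(g) = sqrt(g + 0) = sqrt(g))
367645 - m(X) = 367645 - sqrt(-133) = 367645 - I*sqrt(133)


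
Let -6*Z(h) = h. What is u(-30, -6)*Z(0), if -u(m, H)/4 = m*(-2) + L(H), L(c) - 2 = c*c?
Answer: 0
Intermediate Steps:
Z(h) = -h/6
L(c) = 2 + c² (L(c) = 2 + c*c = 2 + c²)
u(m, H) = -8 - 4*H² + 8*m (u(m, H) = -4*(m*(-2) + (2 + H²)) = -4*(-2*m + (2 + H²)) = -4*(2 + H² - 2*m) = -8 - 4*H² + 8*m)
u(-30, -6)*Z(0) = (-8 - 4*(-6)² + 8*(-30))*(-⅙*0) = (-8 - 4*36 - 240)*0 = (-8 - 144 - 240)*0 = -392*0 = 0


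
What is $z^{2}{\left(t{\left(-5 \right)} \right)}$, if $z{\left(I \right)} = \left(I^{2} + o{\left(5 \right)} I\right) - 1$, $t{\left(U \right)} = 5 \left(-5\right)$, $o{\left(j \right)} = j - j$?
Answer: $389376$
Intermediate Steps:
$o{\left(j \right)} = 0$
$t{\left(U \right)} = -25$
$z{\left(I \right)} = -1 + I^{2}$ ($z{\left(I \right)} = \left(I^{2} + 0 I\right) - 1 = \left(I^{2} + 0\right) - 1 = I^{2} - 1 = -1 + I^{2}$)
$z^{2}{\left(t{\left(-5 \right)} \right)} = \left(-1 + \left(-25\right)^{2}\right)^{2} = \left(-1 + 625\right)^{2} = 624^{2} = 389376$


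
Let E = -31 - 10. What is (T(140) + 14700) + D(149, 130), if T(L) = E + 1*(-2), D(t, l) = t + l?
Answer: 14936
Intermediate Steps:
E = -41
D(t, l) = l + t
T(L) = -43 (T(L) = -41 + 1*(-2) = -41 - 2 = -43)
(T(140) + 14700) + D(149, 130) = (-43 + 14700) + (130 + 149) = 14657 + 279 = 14936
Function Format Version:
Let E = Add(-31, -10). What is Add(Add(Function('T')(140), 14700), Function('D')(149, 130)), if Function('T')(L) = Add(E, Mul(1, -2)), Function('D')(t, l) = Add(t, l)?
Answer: 14936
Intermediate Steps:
E = -41
Function('D')(t, l) = Add(l, t)
Function('T')(L) = -43 (Function('T')(L) = Add(-41, Mul(1, -2)) = Add(-41, -2) = -43)
Add(Add(Function('T')(140), 14700), Function('D')(149, 130)) = Add(Add(-43, 14700), Add(130, 149)) = Add(14657, 279) = 14936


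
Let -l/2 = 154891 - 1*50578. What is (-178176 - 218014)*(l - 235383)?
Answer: 175911925710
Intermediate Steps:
l = -208626 (l = -2*(154891 - 1*50578) = -2*(154891 - 50578) = -2*104313 = -208626)
(-178176 - 218014)*(l - 235383) = (-178176 - 218014)*(-208626 - 235383) = -396190*(-444009) = 175911925710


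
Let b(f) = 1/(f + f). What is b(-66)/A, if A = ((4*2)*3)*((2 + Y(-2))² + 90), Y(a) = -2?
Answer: -1/285120 ≈ -3.5073e-6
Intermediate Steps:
b(f) = 1/(2*f)
A = 2160 (A = ((4*2)*3)*((2 - 2)² + 90) = (8*3)*(0² + 90) = 24*(0 + 90) = 24*90 = 2160)
b(-66)/A = ((½)/(-66))/2160 = ((½)*(-1/66))*(1/2160) = -1/132*1/2160 = -1/285120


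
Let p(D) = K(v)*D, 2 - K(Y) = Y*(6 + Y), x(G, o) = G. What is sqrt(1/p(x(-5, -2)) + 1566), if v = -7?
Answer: 7*sqrt(799)/5 ≈ 39.573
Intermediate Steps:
K(Y) = 2 - Y*(6 + Y)
p(D) = -5*D (p(D) = (2 - 1*(-7)**2 - 6*(-7))*D = (2 - 1*49 + 42)*D = (2 - 49 + 42)*D = -5*D)
sqrt(1/p(x(-5, -2)) + 1566) = sqrt(1/(-5*(-5)) + 1566) = sqrt(1/25 + 1566) = sqrt(39151/25) = 7*sqrt(799)/5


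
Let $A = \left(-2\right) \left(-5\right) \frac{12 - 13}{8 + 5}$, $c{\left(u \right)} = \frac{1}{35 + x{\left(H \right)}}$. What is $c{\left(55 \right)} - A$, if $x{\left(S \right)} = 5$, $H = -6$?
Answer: $\frac{413}{520} \approx 0.79423$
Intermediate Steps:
$c{\left(u \right)} = \frac{1}{40}$ ($c{\left(u \right)} = \frac{1}{35 + 5} = \frac{1}{40}$)
$A = - \frac{10}{13}$ ($A = 10 \left(- \frac{1}{13}\right) = - \frac{10}{13} \approx -0.76923$)
$c{\left(55 \right)} - A = \frac{1}{40} - - \frac{10}{13} = \frac{1}{40} + \frac{10}{13} = \frac{413}{520}$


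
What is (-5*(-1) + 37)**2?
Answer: 1764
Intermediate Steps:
(-5*(-1) + 37)**2 = (5 + 37)**2 = 42**2 = 1764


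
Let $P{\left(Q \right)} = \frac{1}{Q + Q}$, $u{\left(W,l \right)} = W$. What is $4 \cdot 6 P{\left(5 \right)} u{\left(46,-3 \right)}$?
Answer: $\frac{552}{5} \approx 110.4$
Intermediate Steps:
$P{\left(Q \right)} = \frac{1}{2 Q}$
$4 \cdot 6 P{\left(5 \right)} u{\left(46,-3 \right)} = 4 \cdot 6 \frac{1}{2 \cdot 5} \cdot 46 = 24 \cdot \frac{1}{2} \cdot \frac{1}{5} \cdot 46 = 24 \cdot \frac{1}{10} \cdot 46 = \frac{12}{5} \cdot 46 = \frac{552}{5}$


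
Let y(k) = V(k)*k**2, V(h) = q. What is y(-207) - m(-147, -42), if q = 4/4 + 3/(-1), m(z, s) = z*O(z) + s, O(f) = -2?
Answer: -85950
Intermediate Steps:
m(z, s) = s - 2*z (m(z, s) = z*(-2) + s = -2*z + s = s - 2*z)
q = -2 (q = 4*(1/4) + 3*(-1) = 1 - 3 = -2)
V(h) = -2
y(k) = -2*k**2
y(-207) - m(-147, -42) = -2*(-207)**2 - (-42 - 2*(-147)) = -2*42849 - (-42 + 294) = -85698 - 1*252 = -85698 - 252 = -85950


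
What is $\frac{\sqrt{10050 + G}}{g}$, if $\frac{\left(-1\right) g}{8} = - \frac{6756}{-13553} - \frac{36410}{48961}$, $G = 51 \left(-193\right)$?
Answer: $\frac{180973209 \sqrt{23}}{118315792} \approx 7.3356$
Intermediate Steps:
$G = -9843$
$g = \frac{118315792}{60324403}$ ($g = - 8 \left(- \frac{6756}{-13553} - \frac{36410}{48961}\right) = - 8 \left(\left(-6756\right) \left(- \frac{1}{13553}\right) - \frac{3310}{4451}\right) = - 8 \left(\frac{6756}{13553} - \frac{3310}{4451}\right) = \left(-8\right) \left(- \frac{14789474}{60324403}\right) = \frac{118315792}{60324403} \approx 1.9613$)
$\frac{\sqrt{10050 + G}}{g} = \frac{\sqrt{10050 - 9843}}{\frac{118315792}{60324403}} = \sqrt{207} \cdot \frac{60324403}{118315792} = 3 \sqrt{23} \cdot \frac{60324403}{118315792} = \frac{180973209 \sqrt{23}}{118315792}$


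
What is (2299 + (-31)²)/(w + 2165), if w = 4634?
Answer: 3260/6799 ≈ 0.47948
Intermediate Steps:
(2299 + (-31)²)/(w + 2165) = (2299 + (-31)²)/(4634 + 2165) = (2299 + 961)/6799 = 3260*(1/6799) = 3260/6799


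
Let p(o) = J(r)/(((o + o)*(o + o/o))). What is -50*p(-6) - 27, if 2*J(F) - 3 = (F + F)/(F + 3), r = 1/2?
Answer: -2383/84 ≈ -28.369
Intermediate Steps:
r = ½ (r = 1*(½) = ½ ≈ 0.50000)
J(F) = 3/2 + F/(3 + F) (J(F) = 3/2 + ((F + F)/(F + 3))/2 = 3/2 + ((2*F)/(3 + F))/2 = 3/2 + (2*F/(3 + F))/2 = 3/2 + F/(3 + F))
p(o) = 23/(28*o*(1 + o)) (p(o) = ((9 + 5*(½))/(2*(3 + ½)))/(((o + o)*(o + o/o))) = ((9 + 5/2)/(2*(7/2)))/(((2*o)*(o + 1))) = ((½)*(2/7)*(23/2))/(((2*o)*(1 + o))) = 23/(14*((2*o*(1 + o)))) = 23*(1/(2*o*(1 + o)))/14 = 23/(28*o*(1 + o)))
-50*p(-6) - 27 = -575/(14*(-6)*(1 - 6)) - 27 = -575*(-1)/(14*6*(-5)) - 27 = -575*(-1)*(-1)/(14*6*5) - 27 = -50*23/840 - 27 = -115/84 - 27 = -2383/84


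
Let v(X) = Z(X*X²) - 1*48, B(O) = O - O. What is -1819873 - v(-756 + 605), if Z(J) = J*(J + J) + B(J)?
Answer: -23707824996627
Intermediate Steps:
B(O) = 0
Z(J) = 2*J² (Z(J) = J*(J + J) + 0 = J*(2*J) + 0 = 2*J² + 0 = 2*J²)
v(X) = -48 + 2*X⁶ (v(X) = 2*(X*X²)² - 1*48 = 2*(X³)² - 48 = 2*X⁶ - 48 = -48 + 2*X⁶)
-1819873 - v(-756 + 605) = -1819873 - (-48 + 2*(-756 + 605)⁶) = -1819873 - (-48 + 2*(-151)⁶) = -1819873 - (-48 + 2*11853911588401) = -1819873 - (-48 + 23707823176802) = -1819873 - 1*23707823176754 = -1819873 - 23707823176754 = -23707824996627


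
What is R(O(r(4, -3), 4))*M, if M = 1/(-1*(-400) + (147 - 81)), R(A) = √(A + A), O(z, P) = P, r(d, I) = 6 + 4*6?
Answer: √2/233 ≈ 0.0060696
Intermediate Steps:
r(d, I) = 30 (r(d, I) = 6 + 24 = 30)
R(A) = √2*√A (R(A) = √(2*A) = √2*√A)
M = 1/466 (M = 1/(400 + 66) = 1/466 ≈ 0.0021459)
R(O(r(4, -3), 4))*M = (√2*√4)*(1/466) = (√2*2)*(1/466) = (2*√2)*(1/466) = √2/233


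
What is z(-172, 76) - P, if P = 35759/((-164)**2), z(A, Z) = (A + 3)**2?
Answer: 768140897/26896 ≈ 28560.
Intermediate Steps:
z(A, Z) = (3 + A)**2
P = 35759/26896 ≈ 1.3295
z(-172, 76) - P = (3 - 172)**2 - 1*35759/26896 = (-169)**2 - 35759/26896 = 28561 - 35759/26896 = 768140897/26896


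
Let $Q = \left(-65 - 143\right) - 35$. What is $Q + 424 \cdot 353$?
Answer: $149429$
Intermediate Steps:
$Q = -243$ ($Q = -208 - 35 = -243$)
$Q + 424 \cdot 353 = -243 + 424 \cdot 353 = -243 + 149672 = 149429$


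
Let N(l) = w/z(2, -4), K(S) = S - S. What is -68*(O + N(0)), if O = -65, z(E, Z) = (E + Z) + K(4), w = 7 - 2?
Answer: 4590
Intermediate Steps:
K(S) = 0
w = 5
z(E, Z) = E + Z (z(E, Z) = (E + Z) + 0 = E + Z)
N(l) = -5/2 (N(l) = 5/(2 - 4) = 5/(-2) = 5*(-½) = -5/2)
-68*(O + N(0)) = -68*(-65 - 5/2) = -68*(-135/2) = 4590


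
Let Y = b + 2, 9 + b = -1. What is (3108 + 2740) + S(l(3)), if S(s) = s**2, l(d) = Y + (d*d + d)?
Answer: 5864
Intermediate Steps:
b = -10 (b = -9 - 1 = -10)
Y = -8 (Y = -10 + 2 = -8)
l(d) = -8 + d + d**2 (l(d) = -8 + (d*d + d) = -8 + (d**2 + d) = -8 + (d + d**2) = -8 + d + d**2)
(3108 + 2740) + S(l(3)) = (3108 + 2740) + (-8 + 3 + 3**2)**2 = 5848 + (-8 + 3 + 9)**2 = 5848 + 4**2 = 5848 + 16 = 5864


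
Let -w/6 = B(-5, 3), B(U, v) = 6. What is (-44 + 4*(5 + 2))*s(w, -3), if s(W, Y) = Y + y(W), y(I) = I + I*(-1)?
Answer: 48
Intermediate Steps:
w = -36 (w = -6*6 = -36)
y(I) = 0 (y(I) = I - I = 0)
s(W, Y) = Y (s(W, Y) = Y + 0 = Y)
(-44 + 4*(5 + 2))*s(w, -3) = (-44 + 4*(5 + 2))*(-3) = (-44 + 4*7)*(-3) = (-44 + 28)*(-3) = -16*(-3) = 48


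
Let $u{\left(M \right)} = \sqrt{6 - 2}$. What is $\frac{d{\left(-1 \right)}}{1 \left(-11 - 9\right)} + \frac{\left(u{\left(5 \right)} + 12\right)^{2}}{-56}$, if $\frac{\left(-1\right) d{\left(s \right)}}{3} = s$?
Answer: $- \frac{73}{20} \approx -3.65$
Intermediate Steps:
$d{\left(s \right)} = - 3 s$
$u{\left(M \right)} = 2$ ($u{\left(M \right)} = \sqrt{4} = 2$)
$\frac{d{\left(-1 \right)}}{1 \left(-11 - 9\right)} + \frac{\left(u{\left(5 \right)} + 12\right)^{2}}{-56} = \frac{\left(-3\right) \left(-1\right)}{1 \left(-11 - 9\right)} + \frac{\left(2 + 12\right)^{2}}{-56} = \frac{3}{1 \left(-20\right)} + 14^{2} \left(- \frac{1}{56}\right) = \frac{3}{-20} + 196 \left(- \frac{1}{56}\right) = 3 \left(- \frac{1}{20}\right) - \frac{7}{2} = - \frac{3}{20} - \frac{7}{2} = - \frac{73}{20}$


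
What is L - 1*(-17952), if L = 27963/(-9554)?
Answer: 171485445/9554 ≈ 17949.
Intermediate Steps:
L = -27963/9554 (L = 27963*(-1/9554) = -27963/9554 ≈ -2.9268)
L - 1*(-17952) = -27963/9554 - 1*(-17952) = -27963/9554 + 17952 = 171485445/9554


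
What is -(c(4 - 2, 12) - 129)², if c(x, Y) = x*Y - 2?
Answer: -11449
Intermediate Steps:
c(x, Y) = -2 + Y*x (c(x, Y) = Y*x - 2 = -2 + Y*x)
-(c(4 - 2, 12) - 129)² = -((-2 + 12*(4 - 2)) - 129)² = -((-2 + 12*2) - 129)² = -((-2 + 24) - 129)² = -(22 - 129)² = -1*(-107)² = -1*11449 = -11449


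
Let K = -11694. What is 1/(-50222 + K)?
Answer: -1/61916 ≈ -1.6151e-5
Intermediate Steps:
1/(-50222 + K) = 1/(-50222 - 11694) = 1/(-61916) = -1/61916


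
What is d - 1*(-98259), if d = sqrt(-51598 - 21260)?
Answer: 98259 + I*sqrt(72858) ≈ 98259.0 + 269.92*I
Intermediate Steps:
d = I*sqrt(72858) (d = sqrt(-72858) = I*sqrt(72858) ≈ 269.92*I)
d - 1*(-98259) = I*sqrt(72858) - 1*(-98259) = I*sqrt(72858) + 98259 = 98259 + I*sqrt(72858)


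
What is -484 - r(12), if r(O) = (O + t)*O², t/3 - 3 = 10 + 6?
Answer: -10420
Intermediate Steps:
t = 57 (t = 9 + 3*(10 + 6) = 9 + 3*16 = 9 + 48 = 57)
r(O) = O²*(57 + O) (r(O) = (O + 57)*O² = (57 + O)*O² = O²*(57 + O))
-484 - r(12) = -484 - 12²*(57 + 12) = -484 - 144*69 = -484 - 1*9936 = -484 - 9936 = -10420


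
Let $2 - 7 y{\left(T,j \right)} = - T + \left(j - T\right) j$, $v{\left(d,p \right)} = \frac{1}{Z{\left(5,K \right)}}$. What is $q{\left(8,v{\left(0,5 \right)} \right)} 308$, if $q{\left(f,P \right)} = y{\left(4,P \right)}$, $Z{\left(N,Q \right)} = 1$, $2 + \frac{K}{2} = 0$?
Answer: $396$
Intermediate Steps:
$K = -4$ ($K = -4 + 2 \cdot 0 = -4 + 0 = -4$)
$v{\left(d,p \right)} = 1$ ($v{\left(d,p \right)} = 1^{-1} = 1$)
$y{\left(T,j \right)} = \frac{2}{7} + \frac{T}{7} - \frac{j \left(j - T\right)}{7}$ ($y{\left(T,j \right)} = \frac{2}{7} - \frac{- T + \left(j - T\right) j}{7} = \frac{2}{7} - \frac{- T + j \left(j - T\right)}{7} = \frac{2}{7} + \left(\frac{T}{7} - \frac{j \left(j - T\right)}{7}\right) = \frac{2}{7} + \frac{T}{7} - \frac{j \left(j - T\right)}{7}$)
$q{\left(f,P \right)} = \frac{6}{7} - \frac{P^{2}}{7} + \frac{4 P}{7}$ ($q{\left(f,P \right)} = \frac{2}{7} - \frac{P^{2}}{7} + \frac{1}{7} \cdot 4 + \frac{1}{7} \cdot 4 P = \frac{2}{7} - \frac{P^{2}}{7} + \frac{4}{7} + \frac{4 P}{7} = \frac{6}{7} - \frac{P^{2}}{7} + \frac{4 P}{7}$)
$q{\left(8,v{\left(0,5 \right)} \right)} 308 = \left(\frac{6}{7} - \frac{1^{2}}{7} + \frac{4}{7} \cdot 1\right) 308 = \left(\frac{6}{7} - \frac{1}{7} + \frac{4}{7}\right) 308 = \frac{9}{7} \cdot 308 = 396$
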